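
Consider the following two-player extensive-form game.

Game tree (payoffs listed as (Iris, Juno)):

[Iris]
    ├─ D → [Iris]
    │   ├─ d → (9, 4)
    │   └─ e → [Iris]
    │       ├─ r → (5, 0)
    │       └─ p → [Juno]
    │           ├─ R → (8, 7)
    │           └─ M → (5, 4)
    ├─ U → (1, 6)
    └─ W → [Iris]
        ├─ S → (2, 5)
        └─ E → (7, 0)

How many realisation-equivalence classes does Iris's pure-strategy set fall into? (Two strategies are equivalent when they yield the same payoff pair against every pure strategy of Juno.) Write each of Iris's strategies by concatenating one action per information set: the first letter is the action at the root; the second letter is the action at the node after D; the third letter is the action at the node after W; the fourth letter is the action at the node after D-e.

Iris has 24 pure strategies: DdSr, DdSp, DdEr, DdEp, DeSr, DeSp, DeEr, DeEp, UdSr, UdSp, UdEr, UdEp, UeSr, UeSp, UeEr, UeEp, WdSr, WdSp, WdEr, WdEp, WeSr, WeSp, WeEr, WeEp. Columns: R, M.
{DdSr, DdSp, DdEr, DdEp} → row (9,4) (9,4)
{DeSr, DeEr} → row (5,0) (5,0)
{DeSp, DeEp} → row (8,7) (5,4)
{UdSr, UdSp, UdEr, UdEp, UeSr, UeSp, UeEr, UeEp} → row (1,6) (1,6)
{WdSr, WdSp, WeSr, WeSp} → row (2,5) (2,5)
{WdEr, WdEp, WeEr, WeEp} → row (7,0) (7,0)
That's 6 distinct rows out of 24 strategies.

6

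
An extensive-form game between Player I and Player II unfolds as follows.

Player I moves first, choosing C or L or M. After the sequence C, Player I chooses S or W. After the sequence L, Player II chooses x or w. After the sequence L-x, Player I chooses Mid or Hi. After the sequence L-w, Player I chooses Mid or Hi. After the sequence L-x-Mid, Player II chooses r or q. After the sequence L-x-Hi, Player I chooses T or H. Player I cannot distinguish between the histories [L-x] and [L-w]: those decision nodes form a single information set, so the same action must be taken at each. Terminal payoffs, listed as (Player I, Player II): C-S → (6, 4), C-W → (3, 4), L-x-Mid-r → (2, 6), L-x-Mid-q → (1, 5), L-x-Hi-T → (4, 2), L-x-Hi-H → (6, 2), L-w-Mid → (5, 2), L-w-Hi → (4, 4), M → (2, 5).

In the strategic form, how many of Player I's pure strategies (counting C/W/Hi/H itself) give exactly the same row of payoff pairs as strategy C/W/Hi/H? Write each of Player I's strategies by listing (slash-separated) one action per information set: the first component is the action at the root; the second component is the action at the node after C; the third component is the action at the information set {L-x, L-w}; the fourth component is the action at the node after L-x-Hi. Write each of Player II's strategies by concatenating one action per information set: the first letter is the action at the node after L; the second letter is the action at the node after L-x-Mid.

Row for C/W/Hi/H (columns xr, xq, wr, wq): (3,4) (3,4) (3,4) (3,4).
Under C/W/Hi/H, Player I's choice at the information set {L-x, L-w} and at the node after L-x-Hi can never be reached regardless of what Player II does, so varying those choices leaves every outcome unchanged.
Holding the reachable choices fixed and varying the unreachable ones freely already gives 2 × 2 = 4 equivalent strategies.
No other strategy reproduces this row, so those 4 are the full class: C/W/Mid/T, C/W/Mid/H, C/W/Hi/T, C/W/Hi/H.

4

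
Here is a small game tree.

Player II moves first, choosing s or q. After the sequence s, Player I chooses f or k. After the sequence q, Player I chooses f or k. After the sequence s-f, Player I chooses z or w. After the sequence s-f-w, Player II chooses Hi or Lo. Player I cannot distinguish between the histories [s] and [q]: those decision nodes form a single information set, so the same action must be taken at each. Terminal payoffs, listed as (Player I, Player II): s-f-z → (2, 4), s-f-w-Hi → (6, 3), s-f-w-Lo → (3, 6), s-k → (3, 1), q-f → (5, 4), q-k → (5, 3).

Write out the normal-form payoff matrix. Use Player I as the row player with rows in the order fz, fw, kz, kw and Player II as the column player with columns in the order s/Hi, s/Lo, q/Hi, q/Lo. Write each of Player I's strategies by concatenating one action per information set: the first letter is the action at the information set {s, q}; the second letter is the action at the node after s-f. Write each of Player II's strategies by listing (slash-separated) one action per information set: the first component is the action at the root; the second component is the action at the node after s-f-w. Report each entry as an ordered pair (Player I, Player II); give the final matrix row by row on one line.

Row fz: s/Hi→(2,4), s/Lo→(2,4), q/Hi→(5,4), q/Lo→(5,4)
Row fw: s/Hi→(6,3), s/Lo→(3,6), q/Hi→(5,4), q/Lo→(5,4)
Row kz: s/Hi→(3,1), s/Lo→(3,1), q/Hi→(5,3), q/Lo→(5,3)
Row kw: s/Hi→(3,1), s/Lo→(3,1), q/Hi→(5,3), q/Lo→(5,3)

fz: (2,4) (2,4) (5,4) (5,4) | fw: (6,3) (3,6) (5,4) (5,4) | kz: (3,1) (3,1) (5,3) (5,3) | kw: (3,1) (3,1) (5,3) (5,3)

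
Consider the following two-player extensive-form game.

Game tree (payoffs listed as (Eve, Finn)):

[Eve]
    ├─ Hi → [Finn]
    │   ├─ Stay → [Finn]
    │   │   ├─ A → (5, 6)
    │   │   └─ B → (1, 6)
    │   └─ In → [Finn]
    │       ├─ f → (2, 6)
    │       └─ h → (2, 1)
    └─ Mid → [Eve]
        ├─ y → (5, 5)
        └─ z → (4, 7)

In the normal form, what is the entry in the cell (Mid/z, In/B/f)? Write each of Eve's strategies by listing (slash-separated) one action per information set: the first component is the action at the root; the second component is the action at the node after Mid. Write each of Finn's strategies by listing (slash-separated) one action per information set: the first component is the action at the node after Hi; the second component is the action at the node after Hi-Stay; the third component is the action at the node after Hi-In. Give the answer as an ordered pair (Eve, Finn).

Trace the play path from the root:
  Eve plays Mid
  Eve plays z at [Mid]
→ terminal payoff (4, 7).
(Finn's choice at the node after Hi is never reached on this path, so it doesn't affect the outcome.)

(4, 7)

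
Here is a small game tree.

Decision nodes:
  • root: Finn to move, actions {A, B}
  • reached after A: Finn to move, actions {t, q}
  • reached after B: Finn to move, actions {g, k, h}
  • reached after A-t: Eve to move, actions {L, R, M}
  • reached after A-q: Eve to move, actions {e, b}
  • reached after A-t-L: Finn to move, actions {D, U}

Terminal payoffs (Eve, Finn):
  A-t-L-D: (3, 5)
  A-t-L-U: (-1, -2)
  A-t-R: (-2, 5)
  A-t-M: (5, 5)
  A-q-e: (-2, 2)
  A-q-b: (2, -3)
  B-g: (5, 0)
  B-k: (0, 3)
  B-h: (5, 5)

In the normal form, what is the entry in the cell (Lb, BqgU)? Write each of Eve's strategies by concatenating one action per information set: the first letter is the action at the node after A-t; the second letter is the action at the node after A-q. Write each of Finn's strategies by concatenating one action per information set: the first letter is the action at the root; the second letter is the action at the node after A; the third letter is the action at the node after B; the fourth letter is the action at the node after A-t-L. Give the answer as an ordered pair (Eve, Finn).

(5, 0)

Trace the play path from the root:
  Finn plays B
  Finn plays g at [B]
→ terminal payoff (5, 0).
(Eve's choice at the node after A-t is never reached on this path, so it doesn't affect the outcome.)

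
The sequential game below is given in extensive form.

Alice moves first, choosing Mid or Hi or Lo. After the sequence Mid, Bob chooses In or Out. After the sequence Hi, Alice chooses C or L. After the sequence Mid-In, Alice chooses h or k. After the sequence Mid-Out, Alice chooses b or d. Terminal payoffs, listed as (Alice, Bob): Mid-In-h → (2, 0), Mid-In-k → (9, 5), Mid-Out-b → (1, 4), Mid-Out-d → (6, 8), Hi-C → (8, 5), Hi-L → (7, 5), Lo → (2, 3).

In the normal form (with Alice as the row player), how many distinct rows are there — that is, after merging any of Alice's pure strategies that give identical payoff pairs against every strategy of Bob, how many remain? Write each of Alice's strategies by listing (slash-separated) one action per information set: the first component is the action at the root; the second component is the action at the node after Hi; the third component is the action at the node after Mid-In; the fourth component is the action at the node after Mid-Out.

Alice has 24 pure strategies: Mid/C/h/b, Mid/C/h/d, Mid/C/k/b, Mid/C/k/d, Mid/L/h/b, Mid/L/h/d, Mid/L/k/b, Mid/L/k/d, Hi/C/h/b, Hi/C/h/d, Hi/C/k/b, Hi/C/k/d, Hi/L/h/b, Hi/L/h/d, Hi/L/k/b, Hi/L/k/d, Lo/C/h/b, Lo/C/h/d, Lo/C/k/b, Lo/C/k/d, Lo/L/h/b, Lo/L/h/d, Lo/L/k/b, Lo/L/k/d. Columns: In, Out.
{Mid/C/h/b, Mid/L/h/b} → row (2,0) (1,4)
{Mid/C/h/d, Mid/L/h/d} → row (2,0) (6,8)
{Mid/C/k/b, Mid/L/k/b} → row (9,5) (1,4)
{Mid/C/k/d, Mid/L/k/d} → row (9,5) (6,8)
{Hi/C/h/b, Hi/C/h/d, Hi/C/k/b, Hi/C/k/d} → row (8,5) (8,5)
{Hi/L/h/b, Hi/L/h/d, Hi/L/k/b, Hi/L/k/d} → row (7,5) (7,5)
{Lo/C/h/b, Lo/C/h/d, Lo/C/k/b, Lo/C/k/d, Lo/L/h/b, Lo/L/h/d, Lo/L/k/b, Lo/L/k/d} → row (2,3) (2,3)
That's 7 distinct rows out of 24 strategies.

7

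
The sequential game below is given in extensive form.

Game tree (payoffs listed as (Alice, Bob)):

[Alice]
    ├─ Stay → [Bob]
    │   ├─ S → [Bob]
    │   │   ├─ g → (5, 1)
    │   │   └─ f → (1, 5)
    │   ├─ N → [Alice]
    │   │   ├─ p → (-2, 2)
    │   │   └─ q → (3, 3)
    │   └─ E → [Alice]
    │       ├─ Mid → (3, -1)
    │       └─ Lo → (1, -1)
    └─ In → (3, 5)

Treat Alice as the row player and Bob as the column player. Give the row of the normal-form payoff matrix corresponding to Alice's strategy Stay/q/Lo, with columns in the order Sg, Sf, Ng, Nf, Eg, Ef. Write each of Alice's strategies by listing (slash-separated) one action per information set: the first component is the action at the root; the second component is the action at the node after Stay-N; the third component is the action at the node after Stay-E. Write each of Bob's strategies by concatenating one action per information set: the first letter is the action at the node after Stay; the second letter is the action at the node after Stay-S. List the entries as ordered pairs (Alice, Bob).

vs Sg: Alice plays Stay → Bob plays S at [Stay] → Bob plays g at [Stay-S] → (5, 1)
vs Sf: Alice plays Stay → Bob plays S at [Stay] → Bob plays f at [Stay-S] → (1, 5)
vs Ng: Alice plays Stay → Bob plays N at [Stay] → Alice plays q at [Stay-N] → (3, 3)
vs Nf: Alice plays Stay → Bob plays N at [Stay] → Alice plays q at [Stay-N] → (3, 3)
vs Eg: Alice plays Stay → Bob plays E at [Stay] → Alice plays Lo at [Stay-E] → (1, -1)
vs Ef: Alice plays Stay → Bob plays E at [Stay] → Alice plays Lo at [Stay-E] → (1, -1)

(5,1) (1,5) (3,3) (3,3) (1,-1) (1,-1)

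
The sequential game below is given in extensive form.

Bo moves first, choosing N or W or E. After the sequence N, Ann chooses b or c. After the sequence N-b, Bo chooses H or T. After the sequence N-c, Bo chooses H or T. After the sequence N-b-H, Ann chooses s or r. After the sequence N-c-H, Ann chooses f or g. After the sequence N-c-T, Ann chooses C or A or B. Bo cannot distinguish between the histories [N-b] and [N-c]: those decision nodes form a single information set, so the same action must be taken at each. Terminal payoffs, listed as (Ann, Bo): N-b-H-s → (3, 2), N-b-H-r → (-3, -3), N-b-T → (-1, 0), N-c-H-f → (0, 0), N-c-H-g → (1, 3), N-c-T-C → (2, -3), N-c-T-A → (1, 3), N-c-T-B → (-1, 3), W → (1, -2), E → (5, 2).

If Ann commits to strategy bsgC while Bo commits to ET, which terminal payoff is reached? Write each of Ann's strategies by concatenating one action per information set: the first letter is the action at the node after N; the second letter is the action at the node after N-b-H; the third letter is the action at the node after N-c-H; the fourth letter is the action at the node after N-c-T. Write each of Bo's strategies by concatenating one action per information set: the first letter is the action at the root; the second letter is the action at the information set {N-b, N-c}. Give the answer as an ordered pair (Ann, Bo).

Trace the play path from the root:
  Bo plays E
→ terminal payoff (5, 2).
(Ann's choice at the node after N is never reached on this path, so it doesn't affect the outcome.)

(5, 2)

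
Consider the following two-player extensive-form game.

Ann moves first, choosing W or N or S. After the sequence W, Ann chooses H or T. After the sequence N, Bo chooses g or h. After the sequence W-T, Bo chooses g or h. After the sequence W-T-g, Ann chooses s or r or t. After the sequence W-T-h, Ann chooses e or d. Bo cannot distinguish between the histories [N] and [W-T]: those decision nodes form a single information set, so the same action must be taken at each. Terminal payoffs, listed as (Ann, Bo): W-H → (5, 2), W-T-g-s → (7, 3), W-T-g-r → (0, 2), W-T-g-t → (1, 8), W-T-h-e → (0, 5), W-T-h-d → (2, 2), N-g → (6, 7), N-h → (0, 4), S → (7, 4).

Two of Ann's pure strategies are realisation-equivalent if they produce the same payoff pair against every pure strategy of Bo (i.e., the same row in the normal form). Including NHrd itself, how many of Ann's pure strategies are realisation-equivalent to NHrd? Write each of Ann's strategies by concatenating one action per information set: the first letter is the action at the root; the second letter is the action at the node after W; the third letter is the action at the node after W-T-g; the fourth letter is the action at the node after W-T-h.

Row for NHrd (columns g, h): (6,7) (0,4).
Under NHrd, Ann's choice at the node after W and at the node after W-T-g and at the node after W-T-h can never be reached regardless of what Bo does, so varying those choices leaves every outcome unchanged.
Holding the reachable choices fixed and varying the unreachable ones freely already gives 2 × 3 × 2 = 12 equivalent strategies.
No other strategy reproduces this row, so those 12 are the full class: NHse, NHsd, NHre, NHrd, NHte, NHtd, NTse, NTsd, NTre, NTrd, NTte, NTtd.

12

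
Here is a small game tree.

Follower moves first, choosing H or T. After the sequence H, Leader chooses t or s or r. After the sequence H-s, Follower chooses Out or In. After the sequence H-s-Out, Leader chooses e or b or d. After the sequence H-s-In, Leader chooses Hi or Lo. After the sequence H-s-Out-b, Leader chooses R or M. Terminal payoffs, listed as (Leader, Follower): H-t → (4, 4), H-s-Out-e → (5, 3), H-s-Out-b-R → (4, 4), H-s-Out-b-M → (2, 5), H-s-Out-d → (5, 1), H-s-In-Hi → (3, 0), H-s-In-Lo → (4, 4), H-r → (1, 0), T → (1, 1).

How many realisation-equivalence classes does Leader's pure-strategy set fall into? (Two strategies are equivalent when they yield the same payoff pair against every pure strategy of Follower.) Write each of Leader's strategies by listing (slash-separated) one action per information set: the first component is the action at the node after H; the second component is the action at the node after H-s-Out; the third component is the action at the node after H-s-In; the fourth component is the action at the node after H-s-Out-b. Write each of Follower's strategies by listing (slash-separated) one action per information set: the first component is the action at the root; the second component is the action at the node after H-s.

9

Leader has 36 pure strategies: t/e/Hi/R, t/e/Hi/M, t/e/Lo/R, t/e/Lo/M, t/b/Hi/R, t/b/Hi/M, t/b/Lo/R, t/b/Lo/M, t/d/Hi/R, t/d/Hi/M, t/d/Lo/R, t/d/Lo/M, s/e/Hi/R, s/e/Hi/M, s/e/Lo/R, s/e/Lo/M, s/b/Hi/R, s/b/Hi/M, s/b/Lo/R, s/b/Lo/M, s/d/Hi/R, s/d/Hi/M, s/d/Lo/R, s/d/Lo/M, r/e/Hi/R, r/e/Hi/M, r/e/Lo/R, r/e/Lo/M, r/b/Hi/R, r/b/Hi/M, r/b/Lo/R, r/b/Lo/M, r/d/Hi/R, r/d/Hi/M, r/d/Lo/R, r/d/Lo/M. Columns: H/Out, H/In, T/Out, T/In.
{t/e/Hi/R, t/e/Hi/M, t/e/Lo/R, t/e/Lo/M, t/b/Hi/R, t/b/Hi/M, t/b/Lo/R, t/b/Lo/M, t/d/Hi/R, t/d/Hi/M, t/d/Lo/R, t/d/Lo/M, s/b/Lo/R} → row (4,4) (4,4) (1,1) (1,1)
{s/e/Hi/R, s/e/Hi/M} → row (5,3) (3,0) (1,1) (1,1)
{s/e/Lo/R, s/e/Lo/M} → row (5,3) (4,4) (1,1) (1,1)
{s/b/Hi/R} → row (4,4) (3,0) (1,1) (1,1)
{s/b/Hi/M} → row (2,5) (3,0) (1,1) (1,1)
{s/b/Lo/M} → row (2,5) (4,4) (1,1) (1,1)
{s/d/Hi/R, s/d/Hi/M} → row (5,1) (3,0) (1,1) (1,1)
{s/d/Lo/R, s/d/Lo/M} → row (5,1) (4,4) (1,1) (1,1)
{r/e/Hi/R, r/e/Hi/M, r/e/Lo/R, r/e/Lo/M, r/b/Hi/R, r/b/Hi/M, r/b/Lo/R, r/b/Lo/M, r/d/Hi/R, r/d/Hi/M, r/d/Lo/R, r/d/Lo/M} → row (1,0) (1,0) (1,1) (1,1)
That's 9 distinct rows out of 36 strategies.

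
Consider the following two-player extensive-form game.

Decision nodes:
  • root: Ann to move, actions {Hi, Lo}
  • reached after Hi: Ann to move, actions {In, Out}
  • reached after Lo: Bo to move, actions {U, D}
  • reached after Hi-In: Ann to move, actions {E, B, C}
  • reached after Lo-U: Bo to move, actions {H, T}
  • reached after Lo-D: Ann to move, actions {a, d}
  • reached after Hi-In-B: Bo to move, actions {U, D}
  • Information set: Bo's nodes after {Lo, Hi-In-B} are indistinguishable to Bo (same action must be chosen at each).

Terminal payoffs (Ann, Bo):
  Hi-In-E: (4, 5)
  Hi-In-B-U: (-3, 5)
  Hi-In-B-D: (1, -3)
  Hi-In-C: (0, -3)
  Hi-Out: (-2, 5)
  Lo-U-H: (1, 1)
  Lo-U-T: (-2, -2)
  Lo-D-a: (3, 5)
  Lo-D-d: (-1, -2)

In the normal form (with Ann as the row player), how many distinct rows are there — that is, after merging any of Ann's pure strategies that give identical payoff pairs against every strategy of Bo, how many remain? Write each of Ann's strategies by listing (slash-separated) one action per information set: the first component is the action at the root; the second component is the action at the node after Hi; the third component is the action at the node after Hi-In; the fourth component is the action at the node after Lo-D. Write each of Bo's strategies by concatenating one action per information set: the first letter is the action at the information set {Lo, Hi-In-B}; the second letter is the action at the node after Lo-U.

Ann has 24 pure strategies: Hi/In/E/a, Hi/In/E/d, Hi/In/B/a, Hi/In/B/d, Hi/In/C/a, Hi/In/C/d, Hi/Out/E/a, Hi/Out/E/d, Hi/Out/B/a, Hi/Out/B/d, Hi/Out/C/a, Hi/Out/C/d, Lo/In/E/a, Lo/In/E/d, Lo/In/B/a, Lo/In/B/d, Lo/In/C/a, Lo/In/C/d, Lo/Out/E/a, Lo/Out/E/d, Lo/Out/B/a, Lo/Out/B/d, Lo/Out/C/a, Lo/Out/C/d. Columns: UH, UT, DH, DT.
{Hi/In/E/a, Hi/In/E/d} → row (4,5) (4,5) (4,5) (4,5)
{Hi/In/B/a, Hi/In/B/d} → row (-3,5) (-3,5) (1,-3) (1,-3)
{Hi/In/C/a, Hi/In/C/d} → row (0,-3) (0,-3) (0,-3) (0,-3)
{Hi/Out/E/a, Hi/Out/E/d, Hi/Out/B/a, Hi/Out/B/d, Hi/Out/C/a, Hi/Out/C/d} → row (-2,5) (-2,5) (-2,5) (-2,5)
{Lo/In/E/a, Lo/In/B/a, Lo/In/C/a, Lo/Out/E/a, Lo/Out/B/a, Lo/Out/C/a} → row (1,1) (-2,-2) (3,5) (3,5)
{Lo/In/E/d, Lo/In/B/d, Lo/In/C/d, Lo/Out/E/d, Lo/Out/B/d, Lo/Out/C/d} → row (1,1) (-2,-2) (-1,-2) (-1,-2)
That's 6 distinct rows out of 24 strategies.

6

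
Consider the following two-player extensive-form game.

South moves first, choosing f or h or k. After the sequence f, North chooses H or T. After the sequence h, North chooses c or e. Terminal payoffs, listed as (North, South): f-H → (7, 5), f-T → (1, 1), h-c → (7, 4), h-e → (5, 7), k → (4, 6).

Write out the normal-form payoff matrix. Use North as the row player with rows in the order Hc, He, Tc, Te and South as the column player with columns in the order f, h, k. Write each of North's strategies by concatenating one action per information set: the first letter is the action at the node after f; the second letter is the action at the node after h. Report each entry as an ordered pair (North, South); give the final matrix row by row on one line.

Row Hc: f→(7,5), h→(7,4), k→(4,6)
Row He: f→(7,5), h→(5,7), k→(4,6)
Row Tc: f→(1,1), h→(7,4), k→(4,6)
Row Te: f→(1,1), h→(5,7), k→(4,6)

Hc: (7,5) (7,4) (4,6) | He: (7,5) (5,7) (4,6) | Tc: (1,1) (7,4) (4,6) | Te: (1,1) (5,7) (4,6)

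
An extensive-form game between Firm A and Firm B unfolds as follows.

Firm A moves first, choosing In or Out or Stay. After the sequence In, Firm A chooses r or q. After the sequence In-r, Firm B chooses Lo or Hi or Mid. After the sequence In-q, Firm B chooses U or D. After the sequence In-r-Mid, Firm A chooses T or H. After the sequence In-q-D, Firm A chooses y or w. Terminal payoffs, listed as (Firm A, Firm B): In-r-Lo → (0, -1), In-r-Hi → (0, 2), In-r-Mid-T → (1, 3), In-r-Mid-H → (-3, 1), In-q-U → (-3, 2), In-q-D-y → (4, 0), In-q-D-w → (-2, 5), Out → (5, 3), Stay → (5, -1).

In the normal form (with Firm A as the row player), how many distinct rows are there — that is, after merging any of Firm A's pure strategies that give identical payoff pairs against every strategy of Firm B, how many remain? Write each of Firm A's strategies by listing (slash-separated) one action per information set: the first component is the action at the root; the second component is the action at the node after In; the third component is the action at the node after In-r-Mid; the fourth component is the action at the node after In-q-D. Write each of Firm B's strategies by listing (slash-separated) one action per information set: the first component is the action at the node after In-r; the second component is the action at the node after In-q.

6

Firm A has 24 pure strategies: In/r/T/y, In/r/T/w, In/r/H/y, In/r/H/w, In/q/T/y, In/q/T/w, In/q/H/y, In/q/H/w, Out/r/T/y, Out/r/T/w, Out/r/H/y, Out/r/H/w, Out/q/T/y, Out/q/T/w, Out/q/H/y, Out/q/H/w, Stay/r/T/y, Stay/r/T/w, Stay/r/H/y, Stay/r/H/w, Stay/q/T/y, Stay/q/T/w, Stay/q/H/y, Stay/q/H/w. Columns: Lo/U, Lo/D, Hi/U, Hi/D, Mid/U, Mid/D.
{In/r/T/y, In/r/T/w} → row (0,-1) (0,-1) (0,2) (0,2) (1,3) (1,3)
{In/r/H/y, In/r/H/w} → row (0,-1) (0,-1) (0,2) (0,2) (-3,1) (-3,1)
{In/q/T/y, In/q/H/y} → row (-3,2) (4,0) (-3,2) (4,0) (-3,2) (4,0)
{In/q/T/w, In/q/H/w} → row (-3,2) (-2,5) (-3,2) (-2,5) (-3,2) (-2,5)
{Out/r/T/y, Out/r/T/w, Out/r/H/y, Out/r/H/w, Out/q/T/y, Out/q/T/w, Out/q/H/y, Out/q/H/w} → row (5,3) (5,3) (5,3) (5,3) (5,3) (5,3)
{Stay/r/T/y, Stay/r/T/w, Stay/r/H/y, Stay/r/H/w, Stay/q/T/y, Stay/q/T/w, Stay/q/H/y, Stay/q/H/w} → row (5,-1) (5,-1) (5,-1) (5,-1) (5,-1) (5,-1)
That's 6 distinct rows out of 24 strategies.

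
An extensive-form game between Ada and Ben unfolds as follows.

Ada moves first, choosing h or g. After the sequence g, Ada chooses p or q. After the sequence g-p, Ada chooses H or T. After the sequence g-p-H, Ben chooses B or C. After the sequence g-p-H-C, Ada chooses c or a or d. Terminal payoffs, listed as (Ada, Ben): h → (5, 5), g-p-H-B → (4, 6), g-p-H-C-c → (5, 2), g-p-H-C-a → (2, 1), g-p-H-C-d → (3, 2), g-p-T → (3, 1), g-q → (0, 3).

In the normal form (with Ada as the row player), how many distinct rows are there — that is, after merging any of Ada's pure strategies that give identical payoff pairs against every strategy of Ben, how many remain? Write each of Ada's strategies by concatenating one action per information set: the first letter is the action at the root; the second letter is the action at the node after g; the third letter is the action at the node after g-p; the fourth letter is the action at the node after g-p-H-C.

6

Ada has 24 pure strategies: hpHc, hpHa, hpHd, hpTc, hpTa, hpTd, hqHc, hqHa, hqHd, hqTc, hqTa, hqTd, gpHc, gpHa, gpHd, gpTc, gpTa, gpTd, gqHc, gqHa, gqHd, gqTc, gqTa, gqTd. Columns: B, C.
{hpHc, hpHa, hpHd, hpTc, hpTa, hpTd, hqHc, hqHa, hqHd, hqTc, hqTa, hqTd} → row (5,5) (5,5)
{gpHc} → row (4,6) (5,2)
{gpHa} → row (4,6) (2,1)
{gpHd} → row (4,6) (3,2)
{gpTc, gpTa, gpTd} → row (3,1) (3,1)
{gqHc, gqHa, gqHd, gqTc, gqTa, gqTd} → row (0,3) (0,3)
That's 6 distinct rows out of 24 strategies.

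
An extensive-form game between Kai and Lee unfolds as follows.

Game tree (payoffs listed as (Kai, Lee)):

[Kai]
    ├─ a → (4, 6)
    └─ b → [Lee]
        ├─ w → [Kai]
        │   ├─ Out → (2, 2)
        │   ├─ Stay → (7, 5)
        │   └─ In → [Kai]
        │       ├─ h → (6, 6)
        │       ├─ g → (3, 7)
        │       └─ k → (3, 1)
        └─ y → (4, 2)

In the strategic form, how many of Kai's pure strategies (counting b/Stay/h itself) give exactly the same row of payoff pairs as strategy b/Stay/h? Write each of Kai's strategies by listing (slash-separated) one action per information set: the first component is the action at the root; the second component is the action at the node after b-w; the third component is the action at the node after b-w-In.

3

Row for b/Stay/h (columns w, y): (7,5) (4,2).
Under b/Stay/h, Kai's choice at the node after b-w-In can never be reached regardless of what Lee does, so varying those choices leaves every outcome unchanged.
Holding the reachable choices fixed and varying the unreachable one freely already gives 3 equivalent strategies.
No other strategy reproduces this row, so those 3 are the full class: b/Stay/h, b/Stay/g, b/Stay/k.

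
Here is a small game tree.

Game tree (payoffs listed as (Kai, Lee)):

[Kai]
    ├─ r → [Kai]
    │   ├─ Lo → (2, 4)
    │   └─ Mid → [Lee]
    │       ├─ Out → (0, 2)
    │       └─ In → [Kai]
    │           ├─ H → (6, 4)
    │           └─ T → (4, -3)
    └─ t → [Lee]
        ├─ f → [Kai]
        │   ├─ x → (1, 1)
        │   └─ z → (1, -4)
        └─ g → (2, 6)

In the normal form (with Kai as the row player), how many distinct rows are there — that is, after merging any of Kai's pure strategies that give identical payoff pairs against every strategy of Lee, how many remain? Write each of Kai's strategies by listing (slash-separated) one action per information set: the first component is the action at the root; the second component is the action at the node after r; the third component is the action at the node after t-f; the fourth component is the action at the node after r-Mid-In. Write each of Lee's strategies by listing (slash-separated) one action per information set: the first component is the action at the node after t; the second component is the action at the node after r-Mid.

5

Kai has 16 pure strategies: r/Lo/x/H, r/Lo/x/T, r/Lo/z/H, r/Lo/z/T, r/Mid/x/H, r/Mid/x/T, r/Mid/z/H, r/Mid/z/T, t/Lo/x/H, t/Lo/x/T, t/Lo/z/H, t/Lo/z/T, t/Mid/x/H, t/Mid/x/T, t/Mid/z/H, t/Mid/z/T. Columns: f/Out, f/In, g/Out, g/In.
{r/Lo/x/H, r/Lo/x/T, r/Lo/z/H, r/Lo/z/T} → row (2,4) (2,4) (2,4) (2,4)
{r/Mid/x/H, r/Mid/z/H} → row (0,2) (6,4) (0,2) (6,4)
{r/Mid/x/T, r/Mid/z/T} → row (0,2) (4,-3) (0,2) (4,-3)
{t/Lo/x/H, t/Lo/x/T, t/Mid/x/H, t/Mid/x/T} → row (1,1) (1,1) (2,6) (2,6)
{t/Lo/z/H, t/Lo/z/T, t/Mid/z/H, t/Mid/z/T} → row (1,-4) (1,-4) (2,6) (2,6)
That's 5 distinct rows out of 16 strategies.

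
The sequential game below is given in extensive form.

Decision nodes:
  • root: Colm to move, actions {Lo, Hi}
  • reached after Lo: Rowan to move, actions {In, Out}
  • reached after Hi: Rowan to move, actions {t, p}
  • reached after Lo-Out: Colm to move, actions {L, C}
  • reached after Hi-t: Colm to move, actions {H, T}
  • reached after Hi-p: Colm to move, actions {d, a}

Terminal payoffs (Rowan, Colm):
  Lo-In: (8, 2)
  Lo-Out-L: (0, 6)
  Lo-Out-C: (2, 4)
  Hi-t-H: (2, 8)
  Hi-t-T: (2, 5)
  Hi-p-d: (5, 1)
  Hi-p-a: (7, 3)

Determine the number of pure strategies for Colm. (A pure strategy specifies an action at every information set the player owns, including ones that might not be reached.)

Colm owns the root with actions {Lo, Hi} — two choices.
Colm owns the node after Lo-Out with actions {L, C} — two choices.
Colm owns the node after Hi-t with actions {H, T} — two choices.
Colm owns the node after Hi-p with actions {d, a} — two choices.
A pure strategy fixes one action at each information set independently, so the count is the product 2 × 2 × 2 × 2 = 16.
(For reference, Rowan has 4 pure strategies, giving a 16×4 normal-form matrix.)

16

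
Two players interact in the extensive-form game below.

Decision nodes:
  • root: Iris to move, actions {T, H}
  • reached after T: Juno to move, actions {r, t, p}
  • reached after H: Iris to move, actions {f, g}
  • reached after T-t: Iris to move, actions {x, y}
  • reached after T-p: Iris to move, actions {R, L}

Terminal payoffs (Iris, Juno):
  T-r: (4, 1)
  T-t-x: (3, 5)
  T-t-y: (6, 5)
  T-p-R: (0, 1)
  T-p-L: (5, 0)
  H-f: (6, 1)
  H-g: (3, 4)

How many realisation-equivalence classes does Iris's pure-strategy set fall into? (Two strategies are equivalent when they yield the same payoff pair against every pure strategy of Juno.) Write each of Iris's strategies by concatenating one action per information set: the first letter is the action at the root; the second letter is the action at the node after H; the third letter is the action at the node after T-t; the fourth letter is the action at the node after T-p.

Iris has 16 pure strategies: TfxR, TfxL, TfyR, TfyL, TgxR, TgxL, TgyR, TgyL, HfxR, HfxL, HfyR, HfyL, HgxR, HgxL, HgyR, HgyL. Columns: r, t, p.
{TfxR, TgxR} → row (4,1) (3,5) (0,1)
{TfxL, TgxL} → row (4,1) (3,5) (5,0)
{TfyR, TgyR} → row (4,1) (6,5) (0,1)
{TfyL, TgyL} → row (4,1) (6,5) (5,0)
{HfxR, HfxL, HfyR, HfyL} → row (6,1) (6,1) (6,1)
{HgxR, HgxL, HgyR, HgyL} → row (3,4) (3,4) (3,4)
That's 6 distinct rows out of 16 strategies.

6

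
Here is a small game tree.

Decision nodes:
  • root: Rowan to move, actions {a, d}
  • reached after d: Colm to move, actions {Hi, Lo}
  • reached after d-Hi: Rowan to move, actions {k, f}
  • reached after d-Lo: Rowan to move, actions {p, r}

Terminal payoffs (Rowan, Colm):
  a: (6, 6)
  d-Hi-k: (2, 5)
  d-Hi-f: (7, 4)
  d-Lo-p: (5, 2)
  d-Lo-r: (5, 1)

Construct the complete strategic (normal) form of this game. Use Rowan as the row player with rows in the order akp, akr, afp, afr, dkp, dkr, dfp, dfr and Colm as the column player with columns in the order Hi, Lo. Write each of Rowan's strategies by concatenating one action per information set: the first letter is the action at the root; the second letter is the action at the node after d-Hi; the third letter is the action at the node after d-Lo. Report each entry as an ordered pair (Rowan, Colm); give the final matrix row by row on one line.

akp: (6,6) (6,6) | akr: (6,6) (6,6) | afp: (6,6) (6,6) | afr: (6,6) (6,6) | dkp: (2,5) (5,2) | dkr: (2,5) (5,1) | dfp: (7,4) (5,2) | dfr: (7,4) (5,1)

Row akp: Hi→(6,6), Lo→(6,6)
Row akr: Hi→(6,6), Lo→(6,6)
Row afp: Hi→(6,6), Lo→(6,6)
Row afr: Hi→(6,6), Lo→(6,6)
Row dkp: Hi→(2,5), Lo→(5,2)
Row dkr: Hi→(2,5), Lo→(5,1)
Row dfp: Hi→(7,4), Lo→(5,2)
Row dfr: Hi→(7,4), Lo→(5,1)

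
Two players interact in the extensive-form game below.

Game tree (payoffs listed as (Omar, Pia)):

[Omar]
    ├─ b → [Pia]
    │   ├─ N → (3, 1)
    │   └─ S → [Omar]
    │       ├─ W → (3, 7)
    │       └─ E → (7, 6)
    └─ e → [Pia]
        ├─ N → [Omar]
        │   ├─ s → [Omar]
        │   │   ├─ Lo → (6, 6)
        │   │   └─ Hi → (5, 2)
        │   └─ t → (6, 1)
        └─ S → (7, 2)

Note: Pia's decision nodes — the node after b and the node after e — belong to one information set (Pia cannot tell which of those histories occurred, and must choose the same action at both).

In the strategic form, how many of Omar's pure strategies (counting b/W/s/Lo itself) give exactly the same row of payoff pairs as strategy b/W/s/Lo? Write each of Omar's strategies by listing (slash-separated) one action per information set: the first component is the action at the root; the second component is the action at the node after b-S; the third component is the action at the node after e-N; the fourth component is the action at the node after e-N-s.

Row for b/W/s/Lo (columns N, S): (3,1) (3,7).
Under b/W/s/Lo, Omar's choice at the node after e-N and at the node after e-N-s can never be reached regardless of what Pia does, so varying those choices leaves every outcome unchanged.
Holding the reachable choices fixed and varying the unreachable ones freely already gives 2 × 2 = 4 equivalent strategies.
No other strategy reproduces this row, so those 4 are the full class: b/W/s/Lo, b/W/s/Hi, b/W/t/Lo, b/W/t/Hi.

4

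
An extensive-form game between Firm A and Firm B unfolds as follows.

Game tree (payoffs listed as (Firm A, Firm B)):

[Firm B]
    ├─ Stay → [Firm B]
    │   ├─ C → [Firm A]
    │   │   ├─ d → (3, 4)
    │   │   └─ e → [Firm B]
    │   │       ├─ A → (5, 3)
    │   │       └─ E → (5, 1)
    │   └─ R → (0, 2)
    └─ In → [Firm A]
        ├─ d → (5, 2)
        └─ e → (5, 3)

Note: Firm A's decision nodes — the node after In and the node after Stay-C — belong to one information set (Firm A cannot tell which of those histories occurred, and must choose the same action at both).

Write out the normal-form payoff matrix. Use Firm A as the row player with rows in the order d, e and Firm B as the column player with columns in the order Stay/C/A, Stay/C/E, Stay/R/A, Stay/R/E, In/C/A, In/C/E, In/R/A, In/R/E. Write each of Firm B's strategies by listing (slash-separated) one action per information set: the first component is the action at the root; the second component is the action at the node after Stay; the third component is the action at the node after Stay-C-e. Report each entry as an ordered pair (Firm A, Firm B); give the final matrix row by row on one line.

d: (3,4) (3,4) (0,2) (0,2) (5,2) (5,2) (5,2) (5,2) | e: (5,3) (5,1) (0,2) (0,2) (5,3) (5,3) (5,3) (5,3)

Row d: Stay/C/A→(3,4), Stay/C/E→(3,4), Stay/R/A→(0,2), Stay/R/E→(0,2), In/C/A→(5,2), In/C/E→(5,2), In/R/A→(5,2), In/R/E→(5,2)
Row e: Stay/C/A→(5,3), Stay/C/E→(5,1), Stay/R/A→(0,2), Stay/R/E→(0,2), In/C/A→(5,3), In/C/E→(5,3), In/R/A→(5,3), In/R/E→(5,3)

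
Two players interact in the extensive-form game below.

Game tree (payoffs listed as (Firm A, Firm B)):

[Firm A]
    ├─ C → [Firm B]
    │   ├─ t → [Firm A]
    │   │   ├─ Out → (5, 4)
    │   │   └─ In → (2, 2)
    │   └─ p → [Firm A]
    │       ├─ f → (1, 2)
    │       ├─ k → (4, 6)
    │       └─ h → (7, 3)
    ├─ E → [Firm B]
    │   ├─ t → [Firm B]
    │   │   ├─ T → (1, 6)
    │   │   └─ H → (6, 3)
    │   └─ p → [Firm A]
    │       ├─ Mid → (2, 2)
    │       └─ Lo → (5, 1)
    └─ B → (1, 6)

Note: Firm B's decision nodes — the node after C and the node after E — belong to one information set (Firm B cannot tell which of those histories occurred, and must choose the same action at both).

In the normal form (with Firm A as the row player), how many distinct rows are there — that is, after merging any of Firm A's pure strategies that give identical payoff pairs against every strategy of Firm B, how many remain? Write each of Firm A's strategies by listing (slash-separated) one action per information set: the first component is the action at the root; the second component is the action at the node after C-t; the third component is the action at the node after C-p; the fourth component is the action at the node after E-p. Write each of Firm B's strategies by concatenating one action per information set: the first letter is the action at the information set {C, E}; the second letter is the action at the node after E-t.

Firm A has 36 pure strategies: C/Out/f/Mid, C/Out/f/Lo, C/Out/k/Mid, C/Out/k/Lo, C/Out/h/Mid, C/Out/h/Lo, C/In/f/Mid, C/In/f/Lo, C/In/k/Mid, C/In/k/Lo, C/In/h/Mid, C/In/h/Lo, E/Out/f/Mid, E/Out/f/Lo, E/Out/k/Mid, E/Out/k/Lo, E/Out/h/Mid, E/Out/h/Lo, E/In/f/Mid, E/In/f/Lo, E/In/k/Mid, E/In/k/Lo, E/In/h/Mid, E/In/h/Lo, B/Out/f/Mid, B/Out/f/Lo, B/Out/k/Mid, B/Out/k/Lo, B/Out/h/Mid, B/Out/h/Lo, B/In/f/Mid, B/In/f/Lo, B/In/k/Mid, B/In/k/Lo, B/In/h/Mid, B/In/h/Lo. Columns: tT, tH, pT, pH.
{C/Out/f/Mid, C/Out/f/Lo} → row (5,4) (5,4) (1,2) (1,2)
{C/Out/k/Mid, C/Out/k/Lo} → row (5,4) (5,4) (4,6) (4,6)
{C/Out/h/Mid, C/Out/h/Lo} → row (5,4) (5,4) (7,3) (7,3)
{C/In/f/Mid, C/In/f/Lo} → row (2,2) (2,2) (1,2) (1,2)
{C/In/k/Mid, C/In/k/Lo} → row (2,2) (2,2) (4,6) (4,6)
{C/In/h/Mid, C/In/h/Lo} → row (2,2) (2,2) (7,3) (7,3)
{E/Out/f/Mid, E/Out/k/Mid, E/Out/h/Mid, E/In/f/Mid, E/In/k/Mid, E/In/h/Mid} → row (1,6) (6,3) (2,2) (2,2)
{E/Out/f/Lo, E/Out/k/Lo, E/Out/h/Lo, E/In/f/Lo, E/In/k/Lo, E/In/h/Lo} → row (1,6) (6,3) (5,1) (5,1)
{B/Out/f/Mid, B/Out/f/Lo, B/Out/k/Mid, B/Out/k/Lo, B/Out/h/Mid, B/Out/h/Lo, B/In/f/Mid, B/In/f/Lo, B/In/k/Mid, B/In/k/Lo, B/In/h/Mid, B/In/h/Lo} → row (1,6) (1,6) (1,6) (1,6)
That's 9 distinct rows out of 36 strategies.

9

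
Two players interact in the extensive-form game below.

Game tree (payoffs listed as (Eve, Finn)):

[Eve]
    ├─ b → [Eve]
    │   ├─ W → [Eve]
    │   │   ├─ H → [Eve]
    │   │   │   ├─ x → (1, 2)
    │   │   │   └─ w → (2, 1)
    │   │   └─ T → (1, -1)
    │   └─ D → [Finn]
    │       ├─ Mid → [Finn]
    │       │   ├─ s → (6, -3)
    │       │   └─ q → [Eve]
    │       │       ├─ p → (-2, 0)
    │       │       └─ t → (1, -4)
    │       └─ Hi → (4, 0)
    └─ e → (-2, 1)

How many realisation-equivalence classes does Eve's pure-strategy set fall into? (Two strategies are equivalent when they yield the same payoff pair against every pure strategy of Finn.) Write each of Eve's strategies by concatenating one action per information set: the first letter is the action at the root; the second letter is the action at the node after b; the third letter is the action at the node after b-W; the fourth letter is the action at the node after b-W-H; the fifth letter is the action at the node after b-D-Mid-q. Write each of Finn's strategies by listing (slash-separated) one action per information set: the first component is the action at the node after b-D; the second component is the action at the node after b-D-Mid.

Eve has 32 pure strategies: bWHxp, bWHxt, bWHwp, bWHwt, bWTxp, bWTxt, bWTwp, bWTwt, bDHxp, bDHxt, bDHwp, bDHwt, bDTxp, bDTxt, bDTwp, bDTwt, eWHxp, eWHxt, eWHwp, eWHwt, eWTxp, eWTxt, eWTwp, eWTwt, eDHxp, eDHxt, eDHwp, eDHwt, eDTxp, eDTxt, eDTwp, eDTwt. Columns: Mid/s, Mid/q, Hi/s, Hi/q.
{bWHxp, bWHxt} → row (1,2) (1,2) (1,2) (1,2)
{bWHwp, bWHwt} → row (2,1) (2,1) (2,1) (2,1)
{bWTxp, bWTxt, bWTwp, bWTwt} → row (1,-1) (1,-1) (1,-1) (1,-1)
{bDHxp, bDHwp, bDTxp, bDTwp} → row (6,-3) (-2,0) (4,0) (4,0)
{bDHxt, bDHwt, bDTxt, bDTwt} → row (6,-3) (1,-4) (4,0) (4,0)
{eWHxp, eWHxt, eWHwp, eWHwt, eWTxp, eWTxt, eWTwp, eWTwt, eDHxp, eDHxt, eDHwp, eDHwt, eDTxp, eDTxt, eDTwp, eDTwt} → row (-2,1) (-2,1) (-2,1) (-2,1)
That's 6 distinct rows out of 32 strategies.

6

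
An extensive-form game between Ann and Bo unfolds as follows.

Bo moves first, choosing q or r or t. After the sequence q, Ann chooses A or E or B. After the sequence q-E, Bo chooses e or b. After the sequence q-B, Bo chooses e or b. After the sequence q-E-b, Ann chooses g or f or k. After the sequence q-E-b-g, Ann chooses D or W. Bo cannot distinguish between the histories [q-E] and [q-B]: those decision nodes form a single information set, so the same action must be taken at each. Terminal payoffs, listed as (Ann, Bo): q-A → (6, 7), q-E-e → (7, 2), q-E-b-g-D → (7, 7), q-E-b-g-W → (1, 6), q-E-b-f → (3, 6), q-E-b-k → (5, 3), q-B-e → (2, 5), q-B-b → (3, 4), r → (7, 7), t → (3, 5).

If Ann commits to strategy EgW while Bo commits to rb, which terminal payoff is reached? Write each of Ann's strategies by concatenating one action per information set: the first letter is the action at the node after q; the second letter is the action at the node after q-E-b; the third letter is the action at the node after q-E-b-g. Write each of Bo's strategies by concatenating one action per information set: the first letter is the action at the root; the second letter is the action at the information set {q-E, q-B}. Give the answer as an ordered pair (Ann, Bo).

(7, 7)

Trace the play path from the root:
  Bo plays r
→ terminal payoff (7, 7).
(Ann's choice at the node after q is never reached on this path, so it doesn't affect the outcome.)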